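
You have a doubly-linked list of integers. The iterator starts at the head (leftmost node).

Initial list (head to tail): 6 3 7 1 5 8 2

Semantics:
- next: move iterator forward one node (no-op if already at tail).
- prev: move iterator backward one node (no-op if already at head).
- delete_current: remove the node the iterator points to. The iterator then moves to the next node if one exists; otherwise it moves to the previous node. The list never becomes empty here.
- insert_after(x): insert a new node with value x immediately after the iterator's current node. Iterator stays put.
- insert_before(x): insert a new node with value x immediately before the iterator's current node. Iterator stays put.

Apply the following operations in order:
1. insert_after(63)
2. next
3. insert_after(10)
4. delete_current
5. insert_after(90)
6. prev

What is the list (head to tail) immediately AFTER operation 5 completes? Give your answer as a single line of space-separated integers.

After 1 (insert_after(63)): list=[6, 63, 3, 7, 1, 5, 8, 2] cursor@6
After 2 (next): list=[6, 63, 3, 7, 1, 5, 8, 2] cursor@63
After 3 (insert_after(10)): list=[6, 63, 10, 3, 7, 1, 5, 8, 2] cursor@63
After 4 (delete_current): list=[6, 10, 3, 7, 1, 5, 8, 2] cursor@10
After 5 (insert_after(90)): list=[6, 10, 90, 3, 7, 1, 5, 8, 2] cursor@10

Answer: 6 10 90 3 7 1 5 8 2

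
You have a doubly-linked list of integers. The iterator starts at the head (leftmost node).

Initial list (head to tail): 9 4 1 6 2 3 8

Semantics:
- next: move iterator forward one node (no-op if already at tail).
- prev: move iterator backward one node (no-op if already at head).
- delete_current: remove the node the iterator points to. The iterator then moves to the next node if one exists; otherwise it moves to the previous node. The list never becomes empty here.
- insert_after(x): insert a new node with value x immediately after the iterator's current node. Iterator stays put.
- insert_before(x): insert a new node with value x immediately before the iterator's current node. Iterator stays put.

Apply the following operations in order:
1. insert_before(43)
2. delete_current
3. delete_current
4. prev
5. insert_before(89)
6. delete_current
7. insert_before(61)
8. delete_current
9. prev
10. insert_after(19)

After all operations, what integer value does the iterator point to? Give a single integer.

Answer: 61

Derivation:
After 1 (insert_before(43)): list=[43, 9, 4, 1, 6, 2, 3, 8] cursor@9
After 2 (delete_current): list=[43, 4, 1, 6, 2, 3, 8] cursor@4
After 3 (delete_current): list=[43, 1, 6, 2, 3, 8] cursor@1
After 4 (prev): list=[43, 1, 6, 2, 3, 8] cursor@43
After 5 (insert_before(89)): list=[89, 43, 1, 6, 2, 3, 8] cursor@43
After 6 (delete_current): list=[89, 1, 6, 2, 3, 8] cursor@1
After 7 (insert_before(61)): list=[89, 61, 1, 6, 2, 3, 8] cursor@1
After 8 (delete_current): list=[89, 61, 6, 2, 3, 8] cursor@6
After 9 (prev): list=[89, 61, 6, 2, 3, 8] cursor@61
After 10 (insert_after(19)): list=[89, 61, 19, 6, 2, 3, 8] cursor@61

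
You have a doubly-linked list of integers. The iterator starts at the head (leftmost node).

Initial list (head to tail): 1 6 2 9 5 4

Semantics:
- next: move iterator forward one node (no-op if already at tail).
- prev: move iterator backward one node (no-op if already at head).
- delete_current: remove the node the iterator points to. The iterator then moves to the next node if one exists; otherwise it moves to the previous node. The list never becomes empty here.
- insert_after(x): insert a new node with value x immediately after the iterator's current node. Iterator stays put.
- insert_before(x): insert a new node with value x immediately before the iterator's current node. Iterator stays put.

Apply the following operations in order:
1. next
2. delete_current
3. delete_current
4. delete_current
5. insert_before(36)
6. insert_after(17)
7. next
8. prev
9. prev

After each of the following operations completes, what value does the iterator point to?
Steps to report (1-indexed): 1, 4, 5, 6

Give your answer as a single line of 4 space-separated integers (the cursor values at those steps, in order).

After 1 (next): list=[1, 6, 2, 9, 5, 4] cursor@6
After 2 (delete_current): list=[1, 2, 9, 5, 4] cursor@2
After 3 (delete_current): list=[1, 9, 5, 4] cursor@9
After 4 (delete_current): list=[1, 5, 4] cursor@5
After 5 (insert_before(36)): list=[1, 36, 5, 4] cursor@5
After 6 (insert_after(17)): list=[1, 36, 5, 17, 4] cursor@5
After 7 (next): list=[1, 36, 5, 17, 4] cursor@17
After 8 (prev): list=[1, 36, 5, 17, 4] cursor@5
After 9 (prev): list=[1, 36, 5, 17, 4] cursor@36

Answer: 6 5 5 5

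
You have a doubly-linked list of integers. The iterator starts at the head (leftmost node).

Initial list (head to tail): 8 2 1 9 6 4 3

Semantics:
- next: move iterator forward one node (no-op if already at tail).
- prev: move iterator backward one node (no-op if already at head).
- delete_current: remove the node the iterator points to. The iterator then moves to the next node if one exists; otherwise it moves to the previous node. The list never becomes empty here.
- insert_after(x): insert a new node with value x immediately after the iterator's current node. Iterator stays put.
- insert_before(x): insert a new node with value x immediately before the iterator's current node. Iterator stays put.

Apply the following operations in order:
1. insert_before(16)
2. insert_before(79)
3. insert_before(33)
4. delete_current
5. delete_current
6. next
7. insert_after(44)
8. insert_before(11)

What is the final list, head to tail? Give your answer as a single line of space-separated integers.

After 1 (insert_before(16)): list=[16, 8, 2, 1, 9, 6, 4, 3] cursor@8
After 2 (insert_before(79)): list=[16, 79, 8, 2, 1, 9, 6, 4, 3] cursor@8
After 3 (insert_before(33)): list=[16, 79, 33, 8, 2, 1, 9, 6, 4, 3] cursor@8
After 4 (delete_current): list=[16, 79, 33, 2, 1, 9, 6, 4, 3] cursor@2
After 5 (delete_current): list=[16, 79, 33, 1, 9, 6, 4, 3] cursor@1
After 6 (next): list=[16, 79, 33, 1, 9, 6, 4, 3] cursor@9
After 7 (insert_after(44)): list=[16, 79, 33, 1, 9, 44, 6, 4, 3] cursor@9
After 8 (insert_before(11)): list=[16, 79, 33, 1, 11, 9, 44, 6, 4, 3] cursor@9

Answer: 16 79 33 1 11 9 44 6 4 3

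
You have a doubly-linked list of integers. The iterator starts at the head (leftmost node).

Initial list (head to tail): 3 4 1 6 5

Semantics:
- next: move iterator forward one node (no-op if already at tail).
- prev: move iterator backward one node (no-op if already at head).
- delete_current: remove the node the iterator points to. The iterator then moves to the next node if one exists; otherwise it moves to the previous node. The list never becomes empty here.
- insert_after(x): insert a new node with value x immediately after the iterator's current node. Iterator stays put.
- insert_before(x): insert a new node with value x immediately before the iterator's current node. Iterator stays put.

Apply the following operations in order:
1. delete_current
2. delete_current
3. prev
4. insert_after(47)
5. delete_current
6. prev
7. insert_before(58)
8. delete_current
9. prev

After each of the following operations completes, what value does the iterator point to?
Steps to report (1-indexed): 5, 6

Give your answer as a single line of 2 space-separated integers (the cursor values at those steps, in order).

Answer: 47 47

Derivation:
After 1 (delete_current): list=[4, 1, 6, 5] cursor@4
After 2 (delete_current): list=[1, 6, 5] cursor@1
After 3 (prev): list=[1, 6, 5] cursor@1
After 4 (insert_after(47)): list=[1, 47, 6, 5] cursor@1
After 5 (delete_current): list=[47, 6, 5] cursor@47
After 6 (prev): list=[47, 6, 5] cursor@47
After 7 (insert_before(58)): list=[58, 47, 6, 5] cursor@47
After 8 (delete_current): list=[58, 6, 5] cursor@6
After 9 (prev): list=[58, 6, 5] cursor@58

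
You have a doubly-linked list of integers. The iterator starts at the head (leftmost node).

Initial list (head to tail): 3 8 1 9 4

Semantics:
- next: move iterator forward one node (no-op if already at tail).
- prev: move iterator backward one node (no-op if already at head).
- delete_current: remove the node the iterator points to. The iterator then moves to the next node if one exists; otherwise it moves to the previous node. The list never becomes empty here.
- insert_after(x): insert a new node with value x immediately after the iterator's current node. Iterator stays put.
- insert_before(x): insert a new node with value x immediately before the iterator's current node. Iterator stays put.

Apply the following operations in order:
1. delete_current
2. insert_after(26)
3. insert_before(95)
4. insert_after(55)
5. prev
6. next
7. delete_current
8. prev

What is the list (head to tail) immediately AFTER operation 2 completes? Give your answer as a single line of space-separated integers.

Answer: 8 26 1 9 4

Derivation:
After 1 (delete_current): list=[8, 1, 9, 4] cursor@8
After 2 (insert_after(26)): list=[8, 26, 1, 9, 4] cursor@8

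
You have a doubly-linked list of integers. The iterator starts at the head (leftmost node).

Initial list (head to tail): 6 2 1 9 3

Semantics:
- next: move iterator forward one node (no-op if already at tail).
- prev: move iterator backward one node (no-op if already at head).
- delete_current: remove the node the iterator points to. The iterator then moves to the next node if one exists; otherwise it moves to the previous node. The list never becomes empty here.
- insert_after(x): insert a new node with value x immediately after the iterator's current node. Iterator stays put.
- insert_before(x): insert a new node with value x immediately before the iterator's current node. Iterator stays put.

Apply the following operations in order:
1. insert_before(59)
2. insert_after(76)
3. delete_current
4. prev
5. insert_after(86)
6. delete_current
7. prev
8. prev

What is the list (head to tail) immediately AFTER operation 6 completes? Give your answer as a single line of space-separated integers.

Answer: 86 76 2 1 9 3

Derivation:
After 1 (insert_before(59)): list=[59, 6, 2, 1, 9, 3] cursor@6
After 2 (insert_after(76)): list=[59, 6, 76, 2, 1, 9, 3] cursor@6
After 3 (delete_current): list=[59, 76, 2, 1, 9, 3] cursor@76
After 4 (prev): list=[59, 76, 2, 1, 9, 3] cursor@59
After 5 (insert_after(86)): list=[59, 86, 76, 2, 1, 9, 3] cursor@59
After 6 (delete_current): list=[86, 76, 2, 1, 9, 3] cursor@86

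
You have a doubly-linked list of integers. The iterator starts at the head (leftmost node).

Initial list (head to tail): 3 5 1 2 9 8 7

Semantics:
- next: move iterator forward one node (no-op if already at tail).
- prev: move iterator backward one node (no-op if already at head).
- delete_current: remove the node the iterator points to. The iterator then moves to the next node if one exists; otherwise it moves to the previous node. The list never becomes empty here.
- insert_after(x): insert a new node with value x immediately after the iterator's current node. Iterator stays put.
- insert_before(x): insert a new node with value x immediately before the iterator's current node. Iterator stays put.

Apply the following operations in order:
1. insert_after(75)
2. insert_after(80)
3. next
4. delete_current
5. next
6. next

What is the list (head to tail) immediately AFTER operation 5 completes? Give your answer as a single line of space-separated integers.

Answer: 3 75 5 1 2 9 8 7

Derivation:
After 1 (insert_after(75)): list=[3, 75, 5, 1, 2, 9, 8, 7] cursor@3
After 2 (insert_after(80)): list=[3, 80, 75, 5, 1, 2, 9, 8, 7] cursor@3
After 3 (next): list=[3, 80, 75, 5, 1, 2, 9, 8, 7] cursor@80
After 4 (delete_current): list=[3, 75, 5, 1, 2, 9, 8, 7] cursor@75
After 5 (next): list=[3, 75, 5, 1, 2, 9, 8, 7] cursor@5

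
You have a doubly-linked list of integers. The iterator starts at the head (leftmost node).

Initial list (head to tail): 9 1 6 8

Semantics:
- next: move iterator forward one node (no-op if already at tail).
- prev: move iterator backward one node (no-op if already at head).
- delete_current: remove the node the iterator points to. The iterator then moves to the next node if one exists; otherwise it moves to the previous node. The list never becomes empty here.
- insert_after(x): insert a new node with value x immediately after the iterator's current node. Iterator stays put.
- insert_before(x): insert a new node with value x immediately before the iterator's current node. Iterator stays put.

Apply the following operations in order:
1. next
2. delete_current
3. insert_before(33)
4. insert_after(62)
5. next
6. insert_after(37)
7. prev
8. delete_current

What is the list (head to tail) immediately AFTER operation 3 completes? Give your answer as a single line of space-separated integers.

Answer: 9 33 6 8

Derivation:
After 1 (next): list=[9, 1, 6, 8] cursor@1
After 2 (delete_current): list=[9, 6, 8] cursor@6
After 3 (insert_before(33)): list=[9, 33, 6, 8] cursor@6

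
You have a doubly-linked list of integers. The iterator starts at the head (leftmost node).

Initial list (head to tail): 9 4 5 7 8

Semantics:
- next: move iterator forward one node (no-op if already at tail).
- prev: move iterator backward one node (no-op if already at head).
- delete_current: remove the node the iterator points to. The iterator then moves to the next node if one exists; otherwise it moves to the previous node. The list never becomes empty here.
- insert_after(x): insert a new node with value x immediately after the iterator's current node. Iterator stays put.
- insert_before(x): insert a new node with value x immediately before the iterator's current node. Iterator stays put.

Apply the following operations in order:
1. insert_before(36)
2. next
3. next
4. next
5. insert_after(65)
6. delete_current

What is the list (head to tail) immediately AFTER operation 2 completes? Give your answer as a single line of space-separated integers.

Answer: 36 9 4 5 7 8

Derivation:
After 1 (insert_before(36)): list=[36, 9, 4, 5, 7, 8] cursor@9
After 2 (next): list=[36, 9, 4, 5, 7, 8] cursor@4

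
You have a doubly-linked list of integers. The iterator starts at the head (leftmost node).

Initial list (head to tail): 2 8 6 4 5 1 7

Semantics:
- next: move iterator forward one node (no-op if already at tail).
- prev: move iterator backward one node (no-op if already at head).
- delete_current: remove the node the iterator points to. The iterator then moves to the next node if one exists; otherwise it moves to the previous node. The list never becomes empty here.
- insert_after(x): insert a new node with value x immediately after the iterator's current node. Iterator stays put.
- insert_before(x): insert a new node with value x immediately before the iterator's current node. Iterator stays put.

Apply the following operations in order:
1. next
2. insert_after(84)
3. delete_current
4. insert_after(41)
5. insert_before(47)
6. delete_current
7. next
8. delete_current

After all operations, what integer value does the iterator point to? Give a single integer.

Answer: 4

Derivation:
After 1 (next): list=[2, 8, 6, 4, 5, 1, 7] cursor@8
After 2 (insert_after(84)): list=[2, 8, 84, 6, 4, 5, 1, 7] cursor@8
After 3 (delete_current): list=[2, 84, 6, 4, 5, 1, 7] cursor@84
After 4 (insert_after(41)): list=[2, 84, 41, 6, 4, 5, 1, 7] cursor@84
After 5 (insert_before(47)): list=[2, 47, 84, 41, 6, 4, 5, 1, 7] cursor@84
After 6 (delete_current): list=[2, 47, 41, 6, 4, 5, 1, 7] cursor@41
After 7 (next): list=[2, 47, 41, 6, 4, 5, 1, 7] cursor@6
After 8 (delete_current): list=[2, 47, 41, 4, 5, 1, 7] cursor@4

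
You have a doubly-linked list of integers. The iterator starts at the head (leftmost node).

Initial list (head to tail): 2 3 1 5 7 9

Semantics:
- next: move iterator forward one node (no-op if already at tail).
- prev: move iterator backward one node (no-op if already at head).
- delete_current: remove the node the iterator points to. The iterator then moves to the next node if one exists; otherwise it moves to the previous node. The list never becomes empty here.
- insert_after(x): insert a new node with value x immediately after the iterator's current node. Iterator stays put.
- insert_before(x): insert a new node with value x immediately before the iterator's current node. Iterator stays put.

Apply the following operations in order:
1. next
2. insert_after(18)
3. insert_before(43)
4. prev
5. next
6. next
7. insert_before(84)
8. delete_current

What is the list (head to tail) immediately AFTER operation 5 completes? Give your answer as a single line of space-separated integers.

After 1 (next): list=[2, 3, 1, 5, 7, 9] cursor@3
After 2 (insert_after(18)): list=[2, 3, 18, 1, 5, 7, 9] cursor@3
After 3 (insert_before(43)): list=[2, 43, 3, 18, 1, 5, 7, 9] cursor@3
After 4 (prev): list=[2, 43, 3, 18, 1, 5, 7, 9] cursor@43
After 5 (next): list=[2, 43, 3, 18, 1, 5, 7, 9] cursor@3

Answer: 2 43 3 18 1 5 7 9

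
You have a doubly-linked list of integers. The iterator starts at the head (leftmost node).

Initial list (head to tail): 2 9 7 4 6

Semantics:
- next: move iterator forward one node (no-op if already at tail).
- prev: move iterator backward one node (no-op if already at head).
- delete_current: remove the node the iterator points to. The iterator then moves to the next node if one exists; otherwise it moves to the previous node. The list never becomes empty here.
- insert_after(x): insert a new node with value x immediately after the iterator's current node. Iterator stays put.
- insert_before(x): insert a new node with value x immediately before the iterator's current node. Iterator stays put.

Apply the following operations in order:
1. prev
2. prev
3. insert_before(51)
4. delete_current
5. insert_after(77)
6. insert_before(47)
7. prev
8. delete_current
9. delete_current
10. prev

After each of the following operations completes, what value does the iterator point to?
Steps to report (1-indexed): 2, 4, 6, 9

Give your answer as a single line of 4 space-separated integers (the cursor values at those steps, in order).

After 1 (prev): list=[2, 9, 7, 4, 6] cursor@2
After 2 (prev): list=[2, 9, 7, 4, 6] cursor@2
After 3 (insert_before(51)): list=[51, 2, 9, 7, 4, 6] cursor@2
After 4 (delete_current): list=[51, 9, 7, 4, 6] cursor@9
After 5 (insert_after(77)): list=[51, 9, 77, 7, 4, 6] cursor@9
After 6 (insert_before(47)): list=[51, 47, 9, 77, 7, 4, 6] cursor@9
After 7 (prev): list=[51, 47, 9, 77, 7, 4, 6] cursor@47
After 8 (delete_current): list=[51, 9, 77, 7, 4, 6] cursor@9
After 9 (delete_current): list=[51, 77, 7, 4, 6] cursor@77
After 10 (prev): list=[51, 77, 7, 4, 6] cursor@51

Answer: 2 9 9 77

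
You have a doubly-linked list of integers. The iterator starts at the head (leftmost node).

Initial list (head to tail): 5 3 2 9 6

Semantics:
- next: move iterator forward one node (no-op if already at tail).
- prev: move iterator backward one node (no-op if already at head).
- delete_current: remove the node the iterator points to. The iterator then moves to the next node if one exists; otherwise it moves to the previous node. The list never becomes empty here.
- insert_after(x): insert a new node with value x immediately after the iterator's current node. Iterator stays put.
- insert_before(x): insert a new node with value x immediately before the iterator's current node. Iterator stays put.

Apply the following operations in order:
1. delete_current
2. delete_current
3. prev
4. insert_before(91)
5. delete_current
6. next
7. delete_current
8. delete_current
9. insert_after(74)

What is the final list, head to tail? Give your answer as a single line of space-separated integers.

Answer: 91 74

Derivation:
After 1 (delete_current): list=[3, 2, 9, 6] cursor@3
After 2 (delete_current): list=[2, 9, 6] cursor@2
After 3 (prev): list=[2, 9, 6] cursor@2
After 4 (insert_before(91)): list=[91, 2, 9, 6] cursor@2
After 5 (delete_current): list=[91, 9, 6] cursor@9
After 6 (next): list=[91, 9, 6] cursor@6
After 7 (delete_current): list=[91, 9] cursor@9
After 8 (delete_current): list=[91] cursor@91
After 9 (insert_after(74)): list=[91, 74] cursor@91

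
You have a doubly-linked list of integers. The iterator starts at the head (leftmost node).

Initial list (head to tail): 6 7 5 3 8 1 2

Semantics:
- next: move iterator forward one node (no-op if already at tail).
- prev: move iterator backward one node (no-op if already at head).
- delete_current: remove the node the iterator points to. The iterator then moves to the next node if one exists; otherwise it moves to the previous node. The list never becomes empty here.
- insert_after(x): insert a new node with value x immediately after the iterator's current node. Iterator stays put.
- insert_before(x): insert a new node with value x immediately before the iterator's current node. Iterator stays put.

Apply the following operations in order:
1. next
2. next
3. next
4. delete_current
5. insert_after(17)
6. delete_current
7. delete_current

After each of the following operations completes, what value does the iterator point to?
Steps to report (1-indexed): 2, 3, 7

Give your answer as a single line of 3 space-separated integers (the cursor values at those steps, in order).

After 1 (next): list=[6, 7, 5, 3, 8, 1, 2] cursor@7
After 2 (next): list=[6, 7, 5, 3, 8, 1, 2] cursor@5
After 3 (next): list=[6, 7, 5, 3, 8, 1, 2] cursor@3
After 4 (delete_current): list=[6, 7, 5, 8, 1, 2] cursor@8
After 5 (insert_after(17)): list=[6, 7, 5, 8, 17, 1, 2] cursor@8
After 6 (delete_current): list=[6, 7, 5, 17, 1, 2] cursor@17
After 7 (delete_current): list=[6, 7, 5, 1, 2] cursor@1

Answer: 5 3 1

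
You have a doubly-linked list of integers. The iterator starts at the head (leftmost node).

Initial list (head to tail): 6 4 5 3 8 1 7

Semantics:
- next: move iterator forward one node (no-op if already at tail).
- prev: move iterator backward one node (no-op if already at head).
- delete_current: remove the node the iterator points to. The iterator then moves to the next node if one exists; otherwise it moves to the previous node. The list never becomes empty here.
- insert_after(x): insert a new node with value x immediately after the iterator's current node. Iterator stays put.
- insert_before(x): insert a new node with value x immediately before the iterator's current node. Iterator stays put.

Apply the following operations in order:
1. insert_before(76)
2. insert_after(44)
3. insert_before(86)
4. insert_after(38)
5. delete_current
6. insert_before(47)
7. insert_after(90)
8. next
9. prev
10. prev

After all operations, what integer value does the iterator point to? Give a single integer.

After 1 (insert_before(76)): list=[76, 6, 4, 5, 3, 8, 1, 7] cursor@6
After 2 (insert_after(44)): list=[76, 6, 44, 4, 5, 3, 8, 1, 7] cursor@6
After 3 (insert_before(86)): list=[76, 86, 6, 44, 4, 5, 3, 8, 1, 7] cursor@6
After 4 (insert_after(38)): list=[76, 86, 6, 38, 44, 4, 5, 3, 8, 1, 7] cursor@6
After 5 (delete_current): list=[76, 86, 38, 44, 4, 5, 3, 8, 1, 7] cursor@38
After 6 (insert_before(47)): list=[76, 86, 47, 38, 44, 4, 5, 3, 8, 1, 7] cursor@38
After 7 (insert_after(90)): list=[76, 86, 47, 38, 90, 44, 4, 5, 3, 8, 1, 7] cursor@38
After 8 (next): list=[76, 86, 47, 38, 90, 44, 4, 5, 3, 8, 1, 7] cursor@90
After 9 (prev): list=[76, 86, 47, 38, 90, 44, 4, 5, 3, 8, 1, 7] cursor@38
After 10 (prev): list=[76, 86, 47, 38, 90, 44, 4, 5, 3, 8, 1, 7] cursor@47

Answer: 47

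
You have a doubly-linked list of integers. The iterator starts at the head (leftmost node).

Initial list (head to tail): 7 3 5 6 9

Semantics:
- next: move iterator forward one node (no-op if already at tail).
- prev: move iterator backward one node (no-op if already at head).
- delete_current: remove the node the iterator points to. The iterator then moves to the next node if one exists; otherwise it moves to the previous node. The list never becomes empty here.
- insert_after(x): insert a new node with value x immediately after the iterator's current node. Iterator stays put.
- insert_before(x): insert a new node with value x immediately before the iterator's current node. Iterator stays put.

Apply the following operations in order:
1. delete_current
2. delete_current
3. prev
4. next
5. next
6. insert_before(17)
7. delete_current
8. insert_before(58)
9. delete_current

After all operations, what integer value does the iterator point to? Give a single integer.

Answer: 58

Derivation:
After 1 (delete_current): list=[3, 5, 6, 9] cursor@3
After 2 (delete_current): list=[5, 6, 9] cursor@5
After 3 (prev): list=[5, 6, 9] cursor@5
After 4 (next): list=[5, 6, 9] cursor@6
After 5 (next): list=[5, 6, 9] cursor@9
After 6 (insert_before(17)): list=[5, 6, 17, 9] cursor@9
After 7 (delete_current): list=[5, 6, 17] cursor@17
After 8 (insert_before(58)): list=[5, 6, 58, 17] cursor@17
After 9 (delete_current): list=[5, 6, 58] cursor@58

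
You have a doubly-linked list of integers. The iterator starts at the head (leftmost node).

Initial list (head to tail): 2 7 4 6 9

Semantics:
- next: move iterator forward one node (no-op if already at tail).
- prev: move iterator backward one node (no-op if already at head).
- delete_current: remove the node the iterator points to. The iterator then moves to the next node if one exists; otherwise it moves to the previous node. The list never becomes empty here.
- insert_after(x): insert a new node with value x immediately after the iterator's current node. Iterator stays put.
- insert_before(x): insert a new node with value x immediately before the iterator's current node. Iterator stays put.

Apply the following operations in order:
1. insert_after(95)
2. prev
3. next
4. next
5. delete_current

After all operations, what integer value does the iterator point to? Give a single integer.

Answer: 4

Derivation:
After 1 (insert_after(95)): list=[2, 95, 7, 4, 6, 9] cursor@2
After 2 (prev): list=[2, 95, 7, 4, 6, 9] cursor@2
After 3 (next): list=[2, 95, 7, 4, 6, 9] cursor@95
After 4 (next): list=[2, 95, 7, 4, 6, 9] cursor@7
After 5 (delete_current): list=[2, 95, 4, 6, 9] cursor@4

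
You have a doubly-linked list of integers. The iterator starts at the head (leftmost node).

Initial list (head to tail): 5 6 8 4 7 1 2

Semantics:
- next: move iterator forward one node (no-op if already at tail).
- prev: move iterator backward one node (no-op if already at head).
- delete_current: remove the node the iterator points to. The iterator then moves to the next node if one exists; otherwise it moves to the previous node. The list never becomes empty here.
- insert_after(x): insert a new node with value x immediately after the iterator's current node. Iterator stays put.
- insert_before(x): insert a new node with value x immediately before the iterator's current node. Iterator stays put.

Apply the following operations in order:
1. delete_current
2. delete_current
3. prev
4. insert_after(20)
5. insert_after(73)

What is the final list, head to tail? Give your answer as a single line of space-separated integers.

After 1 (delete_current): list=[6, 8, 4, 7, 1, 2] cursor@6
After 2 (delete_current): list=[8, 4, 7, 1, 2] cursor@8
After 3 (prev): list=[8, 4, 7, 1, 2] cursor@8
After 4 (insert_after(20)): list=[8, 20, 4, 7, 1, 2] cursor@8
After 5 (insert_after(73)): list=[8, 73, 20, 4, 7, 1, 2] cursor@8

Answer: 8 73 20 4 7 1 2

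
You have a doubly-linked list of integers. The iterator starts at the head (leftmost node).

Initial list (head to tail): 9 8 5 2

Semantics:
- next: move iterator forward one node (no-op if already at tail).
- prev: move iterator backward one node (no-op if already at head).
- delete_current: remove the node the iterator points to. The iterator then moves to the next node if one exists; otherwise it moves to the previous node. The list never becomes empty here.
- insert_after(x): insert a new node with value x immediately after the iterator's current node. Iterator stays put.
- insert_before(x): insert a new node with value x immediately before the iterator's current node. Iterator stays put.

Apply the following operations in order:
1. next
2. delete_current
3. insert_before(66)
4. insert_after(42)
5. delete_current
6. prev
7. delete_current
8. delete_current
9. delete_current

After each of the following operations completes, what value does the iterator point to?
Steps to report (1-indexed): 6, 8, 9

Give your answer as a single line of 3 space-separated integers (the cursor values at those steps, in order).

Answer: 66 2 9

Derivation:
After 1 (next): list=[9, 8, 5, 2] cursor@8
After 2 (delete_current): list=[9, 5, 2] cursor@5
After 3 (insert_before(66)): list=[9, 66, 5, 2] cursor@5
After 4 (insert_after(42)): list=[9, 66, 5, 42, 2] cursor@5
After 5 (delete_current): list=[9, 66, 42, 2] cursor@42
After 6 (prev): list=[9, 66, 42, 2] cursor@66
After 7 (delete_current): list=[9, 42, 2] cursor@42
After 8 (delete_current): list=[9, 2] cursor@2
After 9 (delete_current): list=[9] cursor@9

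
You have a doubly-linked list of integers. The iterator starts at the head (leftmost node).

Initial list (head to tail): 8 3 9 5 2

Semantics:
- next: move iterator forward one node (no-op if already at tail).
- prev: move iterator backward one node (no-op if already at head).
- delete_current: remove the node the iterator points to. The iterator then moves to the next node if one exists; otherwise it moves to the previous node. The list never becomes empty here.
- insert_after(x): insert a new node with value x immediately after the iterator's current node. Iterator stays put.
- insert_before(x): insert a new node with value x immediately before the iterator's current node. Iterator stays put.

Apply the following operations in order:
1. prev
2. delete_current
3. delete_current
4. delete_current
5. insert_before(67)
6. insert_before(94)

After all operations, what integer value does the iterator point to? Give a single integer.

After 1 (prev): list=[8, 3, 9, 5, 2] cursor@8
After 2 (delete_current): list=[3, 9, 5, 2] cursor@3
After 3 (delete_current): list=[9, 5, 2] cursor@9
After 4 (delete_current): list=[5, 2] cursor@5
After 5 (insert_before(67)): list=[67, 5, 2] cursor@5
After 6 (insert_before(94)): list=[67, 94, 5, 2] cursor@5

Answer: 5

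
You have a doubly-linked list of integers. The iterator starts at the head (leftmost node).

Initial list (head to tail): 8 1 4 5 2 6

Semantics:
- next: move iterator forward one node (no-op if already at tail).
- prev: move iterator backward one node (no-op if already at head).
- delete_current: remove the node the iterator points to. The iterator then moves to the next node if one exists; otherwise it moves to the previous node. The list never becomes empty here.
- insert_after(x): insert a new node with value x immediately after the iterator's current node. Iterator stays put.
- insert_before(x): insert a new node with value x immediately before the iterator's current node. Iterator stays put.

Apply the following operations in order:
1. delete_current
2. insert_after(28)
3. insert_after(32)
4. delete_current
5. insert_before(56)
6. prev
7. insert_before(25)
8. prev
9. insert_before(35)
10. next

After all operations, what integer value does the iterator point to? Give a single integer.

After 1 (delete_current): list=[1, 4, 5, 2, 6] cursor@1
After 2 (insert_after(28)): list=[1, 28, 4, 5, 2, 6] cursor@1
After 3 (insert_after(32)): list=[1, 32, 28, 4, 5, 2, 6] cursor@1
After 4 (delete_current): list=[32, 28, 4, 5, 2, 6] cursor@32
After 5 (insert_before(56)): list=[56, 32, 28, 4, 5, 2, 6] cursor@32
After 6 (prev): list=[56, 32, 28, 4, 5, 2, 6] cursor@56
After 7 (insert_before(25)): list=[25, 56, 32, 28, 4, 5, 2, 6] cursor@56
After 8 (prev): list=[25, 56, 32, 28, 4, 5, 2, 6] cursor@25
After 9 (insert_before(35)): list=[35, 25, 56, 32, 28, 4, 5, 2, 6] cursor@25
After 10 (next): list=[35, 25, 56, 32, 28, 4, 5, 2, 6] cursor@56

Answer: 56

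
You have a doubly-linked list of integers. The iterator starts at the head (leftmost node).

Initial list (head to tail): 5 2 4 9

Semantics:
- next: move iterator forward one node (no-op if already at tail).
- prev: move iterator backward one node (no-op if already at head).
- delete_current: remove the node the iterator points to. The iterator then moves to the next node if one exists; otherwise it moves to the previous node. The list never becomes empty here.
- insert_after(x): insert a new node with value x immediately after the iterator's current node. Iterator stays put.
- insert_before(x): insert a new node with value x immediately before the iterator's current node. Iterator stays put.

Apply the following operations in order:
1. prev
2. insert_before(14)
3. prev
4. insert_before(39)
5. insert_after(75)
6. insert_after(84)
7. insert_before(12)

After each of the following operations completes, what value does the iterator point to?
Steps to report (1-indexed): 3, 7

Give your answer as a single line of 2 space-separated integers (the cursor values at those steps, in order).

Answer: 14 14

Derivation:
After 1 (prev): list=[5, 2, 4, 9] cursor@5
After 2 (insert_before(14)): list=[14, 5, 2, 4, 9] cursor@5
After 3 (prev): list=[14, 5, 2, 4, 9] cursor@14
After 4 (insert_before(39)): list=[39, 14, 5, 2, 4, 9] cursor@14
After 5 (insert_after(75)): list=[39, 14, 75, 5, 2, 4, 9] cursor@14
After 6 (insert_after(84)): list=[39, 14, 84, 75, 5, 2, 4, 9] cursor@14
After 7 (insert_before(12)): list=[39, 12, 14, 84, 75, 5, 2, 4, 9] cursor@14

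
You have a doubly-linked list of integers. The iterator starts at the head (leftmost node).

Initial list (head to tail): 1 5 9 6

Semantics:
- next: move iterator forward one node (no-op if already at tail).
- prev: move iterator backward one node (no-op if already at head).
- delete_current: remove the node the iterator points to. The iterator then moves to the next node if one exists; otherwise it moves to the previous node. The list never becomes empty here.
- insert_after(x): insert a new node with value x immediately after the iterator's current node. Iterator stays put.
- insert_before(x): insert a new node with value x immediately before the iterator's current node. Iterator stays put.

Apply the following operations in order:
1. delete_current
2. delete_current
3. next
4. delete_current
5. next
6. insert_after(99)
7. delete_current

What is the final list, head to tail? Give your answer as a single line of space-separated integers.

Answer: 99

Derivation:
After 1 (delete_current): list=[5, 9, 6] cursor@5
After 2 (delete_current): list=[9, 6] cursor@9
After 3 (next): list=[9, 6] cursor@6
After 4 (delete_current): list=[9] cursor@9
After 5 (next): list=[9] cursor@9
After 6 (insert_after(99)): list=[9, 99] cursor@9
After 7 (delete_current): list=[99] cursor@99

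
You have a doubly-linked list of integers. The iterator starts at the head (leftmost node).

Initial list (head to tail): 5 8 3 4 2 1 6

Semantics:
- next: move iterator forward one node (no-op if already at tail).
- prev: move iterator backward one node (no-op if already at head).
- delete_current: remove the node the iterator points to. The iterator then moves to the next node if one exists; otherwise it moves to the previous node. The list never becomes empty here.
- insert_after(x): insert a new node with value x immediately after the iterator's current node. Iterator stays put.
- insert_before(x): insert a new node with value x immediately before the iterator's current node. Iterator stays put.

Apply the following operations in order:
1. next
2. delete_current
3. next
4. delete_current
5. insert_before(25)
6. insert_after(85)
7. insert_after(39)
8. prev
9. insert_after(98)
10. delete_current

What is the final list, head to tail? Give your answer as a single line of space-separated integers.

Answer: 5 3 98 2 39 85 1 6

Derivation:
After 1 (next): list=[5, 8, 3, 4, 2, 1, 6] cursor@8
After 2 (delete_current): list=[5, 3, 4, 2, 1, 6] cursor@3
After 3 (next): list=[5, 3, 4, 2, 1, 6] cursor@4
After 4 (delete_current): list=[5, 3, 2, 1, 6] cursor@2
After 5 (insert_before(25)): list=[5, 3, 25, 2, 1, 6] cursor@2
After 6 (insert_after(85)): list=[5, 3, 25, 2, 85, 1, 6] cursor@2
After 7 (insert_after(39)): list=[5, 3, 25, 2, 39, 85, 1, 6] cursor@2
After 8 (prev): list=[5, 3, 25, 2, 39, 85, 1, 6] cursor@25
After 9 (insert_after(98)): list=[5, 3, 25, 98, 2, 39, 85, 1, 6] cursor@25
After 10 (delete_current): list=[5, 3, 98, 2, 39, 85, 1, 6] cursor@98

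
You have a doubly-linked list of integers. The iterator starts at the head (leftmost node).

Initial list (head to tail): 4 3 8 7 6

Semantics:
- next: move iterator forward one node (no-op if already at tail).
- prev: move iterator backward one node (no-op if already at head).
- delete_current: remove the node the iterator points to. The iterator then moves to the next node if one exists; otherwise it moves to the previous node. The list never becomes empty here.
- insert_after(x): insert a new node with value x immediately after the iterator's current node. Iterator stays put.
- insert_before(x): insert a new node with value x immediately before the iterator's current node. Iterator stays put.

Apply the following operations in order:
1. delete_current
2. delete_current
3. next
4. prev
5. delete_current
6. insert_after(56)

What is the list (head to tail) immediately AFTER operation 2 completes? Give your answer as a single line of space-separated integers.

Answer: 8 7 6

Derivation:
After 1 (delete_current): list=[3, 8, 7, 6] cursor@3
After 2 (delete_current): list=[8, 7, 6] cursor@8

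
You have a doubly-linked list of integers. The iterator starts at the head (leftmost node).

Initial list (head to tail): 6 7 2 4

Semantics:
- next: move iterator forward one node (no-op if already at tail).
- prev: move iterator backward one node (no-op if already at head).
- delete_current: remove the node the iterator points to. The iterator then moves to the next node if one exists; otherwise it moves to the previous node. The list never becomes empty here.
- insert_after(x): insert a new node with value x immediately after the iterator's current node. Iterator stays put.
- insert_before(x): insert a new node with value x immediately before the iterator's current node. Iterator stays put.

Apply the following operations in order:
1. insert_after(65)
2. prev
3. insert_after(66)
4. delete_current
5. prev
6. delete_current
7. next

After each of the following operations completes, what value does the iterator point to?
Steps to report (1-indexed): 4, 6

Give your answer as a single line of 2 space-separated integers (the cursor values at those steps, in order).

Answer: 66 65

Derivation:
After 1 (insert_after(65)): list=[6, 65, 7, 2, 4] cursor@6
After 2 (prev): list=[6, 65, 7, 2, 4] cursor@6
After 3 (insert_after(66)): list=[6, 66, 65, 7, 2, 4] cursor@6
After 4 (delete_current): list=[66, 65, 7, 2, 4] cursor@66
After 5 (prev): list=[66, 65, 7, 2, 4] cursor@66
After 6 (delete_current): list=[65, 7, 2, 4] cursor@65
After 7 (next): list=[65, 7, 2, 4] cursor@7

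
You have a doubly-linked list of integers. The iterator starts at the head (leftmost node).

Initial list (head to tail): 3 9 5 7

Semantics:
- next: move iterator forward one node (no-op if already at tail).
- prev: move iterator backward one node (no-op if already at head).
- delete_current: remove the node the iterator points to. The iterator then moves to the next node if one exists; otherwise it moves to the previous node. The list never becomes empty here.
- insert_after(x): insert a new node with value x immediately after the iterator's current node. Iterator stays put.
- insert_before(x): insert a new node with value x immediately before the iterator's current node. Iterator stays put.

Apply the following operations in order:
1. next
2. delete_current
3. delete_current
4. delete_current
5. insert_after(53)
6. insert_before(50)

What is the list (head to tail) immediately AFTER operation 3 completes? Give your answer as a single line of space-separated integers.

Answer: 3 7

Derivation:
After 1 (next): list=[3, 9, 5, 7] cursor@9
After 2 (delete_current): list=[3, 5, 7] cursor@5
After 3 (delete_current): list=[3, 7] cursor@7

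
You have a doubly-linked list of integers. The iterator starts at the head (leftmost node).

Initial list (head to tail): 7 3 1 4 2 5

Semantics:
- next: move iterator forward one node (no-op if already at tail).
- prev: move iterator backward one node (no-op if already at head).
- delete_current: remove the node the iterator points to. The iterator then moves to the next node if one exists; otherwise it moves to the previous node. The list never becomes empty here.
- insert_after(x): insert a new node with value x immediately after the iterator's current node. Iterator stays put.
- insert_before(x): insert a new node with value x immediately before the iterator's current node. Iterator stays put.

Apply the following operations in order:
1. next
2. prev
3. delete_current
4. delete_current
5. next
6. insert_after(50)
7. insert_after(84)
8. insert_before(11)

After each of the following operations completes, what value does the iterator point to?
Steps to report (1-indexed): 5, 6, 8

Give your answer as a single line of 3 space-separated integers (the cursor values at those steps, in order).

After 1 (next): list=[7, 3, 1, 4, 2, 5] cursor@3
After 2 (prev): list=[7, 3, 1, 4, 2, 5] cursor@7
After 3 (delete_current): list=[3, 1, 4, 2, 5] cursor@3
After 4 (delete_current): list=[1, 4, 2, 5] cursor@1
After 5 (next): list=[1, 4, 2, 5] cursor@4
After 6 (insert_after(50)): list=[1, 4, 50, 2, 5] cursor@4
After 7 (insert_after(84)): list=[1, 4, 84, 50, 2, 5] cursor@4
After 8 (insert_before(11)): list=[1, 11, 4, 84, 50, 2, 5] cursor@4

Answer: 4 4 4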